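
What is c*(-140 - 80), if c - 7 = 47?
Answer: -11880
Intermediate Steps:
c = 54 (c = 7 + 47 = 54)
c*(-140 - 80) = 54*(-140 - 80) = 54*(-220) = -11880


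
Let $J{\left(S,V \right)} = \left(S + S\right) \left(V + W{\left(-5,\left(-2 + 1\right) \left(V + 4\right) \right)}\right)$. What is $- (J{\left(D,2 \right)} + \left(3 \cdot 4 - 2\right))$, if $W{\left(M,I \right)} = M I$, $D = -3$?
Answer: $182$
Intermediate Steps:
$W{\left(M,I \right)} = I M$
$J{\left(S,V \right)} = 2 S \left(20 + 6 V\right)$ ($J{\left(S,V \right)} = \left(S + S\right) \left(V + \left(-2 + 1\right) \left(V + 4\right) \left(-5\right)\right) = 2 S \left(V + - (4 + V) \left(-5\right)\right) = 2 S \left(V + \left(-4 - V\right) \left(-5\right)\right) = 2 S \left(V + \left(20 + 5 V\right)\right) = 2 S \left(20 + 6 V\right)$)
$- (J{\left(D,2 \right)} + \left(3 \cdot 4 - 2\right)) = - (4 \left(-3\right) \left(10 + 3 \cdot 2\right) + \left(3 \cdot 4 - 2\right)) = - (4 \left(-3\right) \left(10 + 6\right) + \left(12 - 2\right)) = - (4 \left(-3\right) 16 + 10) = - (-192 + 10) = \left(-1\right) \left(-182\right) = 182$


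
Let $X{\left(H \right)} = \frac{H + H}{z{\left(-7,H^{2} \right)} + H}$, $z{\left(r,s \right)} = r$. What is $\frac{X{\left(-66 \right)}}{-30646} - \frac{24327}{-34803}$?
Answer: $\frac{91614055}{131077121} \approx 0.69893$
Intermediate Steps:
$X{\left(H \right)} = \frac{2 H}{-7 + H}$ ($X{\left(H \right)} = \frac{H + H}{-7 + H} = \frac{2 H}{-7 + H}$)
$\frac{X{\left(-66 \right)}}{-30646} - \frac{24327}{-34803} = \frac{2 \left(-66\right) \frac{1}{-7 - 66}}{-30646} - \frac{24327}{-34803} = 2 \left(-66\right) \frac{1}{-73} \left(- \frac{1}{30646}\right) - - \frac{901}{1289} = 2 \left(-66\right) \left(- \frac{1}{73}\right) \left(- \frac{1}{30646}\right) + \frac{901}{1289} = \frac{132}{73} \left(- \frac{1}{30646}\right) + \frac{901}{1289} = - \frac{6}{101689} + \frac{901}{1289} = \frac{91614055}{131077121}$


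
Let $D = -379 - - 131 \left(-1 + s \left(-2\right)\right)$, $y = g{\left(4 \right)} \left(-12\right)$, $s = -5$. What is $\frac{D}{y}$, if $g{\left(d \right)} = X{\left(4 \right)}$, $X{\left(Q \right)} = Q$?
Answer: $- \frac{50}{3} \approx -16.667$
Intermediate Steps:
$g{\left(d \right)} = 4$
$y = -48$ ($y = 4 \left(-12\right) = -48$)
$D = 800$ ($D = -379 - - 131 \left(-1 - -10\right) = -379 - - 131 \left(-1 + 10\right) = -379 - \left(-131\right) 9 = -379 - -1179 = -379 + 1179 = 800$)
$\frac{D}{y} = \frac{800}{-48} = 800 \left(- \frac{1}{48}\right) = - \frac{50}{3}$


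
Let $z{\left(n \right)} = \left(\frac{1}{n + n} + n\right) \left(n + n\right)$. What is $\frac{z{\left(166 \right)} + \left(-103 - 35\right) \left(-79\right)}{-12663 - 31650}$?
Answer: $- \frac{22005}{14771} \approx -1.4897$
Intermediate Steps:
$z{\left(n \right)} = 2 n \left(n + \frac{1}{2 n}\right)$ ($z{\left(n \right)} = \left(\frac{1}{2 n} + n\right) 2 n = \left(n + \frac{1}{2 n}\right) 2 n = 2 n \left(n + \frac{1}{2 n}\right)$)
$\frac{z{\left(166 \right)} + \left(-103 - 35\right) \left(-79\right)}{-12663 - 31650} = \frac{\left(1 + 2 \cdot 166^{2}\right) + \left(-103 - 35\right) \left(-79\right)}{-12663 - 31650} = \frac{\left(1 + 2 \cdot 27556\right) - -10902}{-44313} = \left(\left(1 + 55112\right) + 10902\right) \left(- \frac{1}{44313}\right) = \left(55113 + 10902\right) \left(- \frac{1}{44313}\right) = 66015 \left(- \frac{1}{44313}\right) = - \frac{22005}{14771}$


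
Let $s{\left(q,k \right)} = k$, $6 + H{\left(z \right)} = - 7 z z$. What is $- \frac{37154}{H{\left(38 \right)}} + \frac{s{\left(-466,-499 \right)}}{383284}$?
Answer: $\frac{547518725}{149097476} \approx 3.6722$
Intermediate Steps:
$H{\left(z \right)} = -6 - 7 z^{2}$ ($H{\left(z \right)} = -6 + - 7 z z = -6 - 7 z^{2}$)
$- \frac{37154}{H{\left(38 \right)}} + \frac{s{\left(-466,-499 \right)}}{383284} = - \frac{37154}{-6 - 7 \cdot 38^{2}} - \frac{499}{383284} = - \frac{37154}{-6 - 10108} - \frac{499}{383284} = - \frac{37154}{-10114} - \frac{499}{383284} = \left(-37154\right) \left(- \frac{1}{10114}\right) - \frac{499}{383284} = \frac{1429}{389} - \frac{499}{383284} = \frac{547518725}{149097476}$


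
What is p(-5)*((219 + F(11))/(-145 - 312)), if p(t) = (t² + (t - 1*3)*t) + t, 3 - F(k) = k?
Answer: -12660/457 ≈ -27.702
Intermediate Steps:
F(k) = 3 - k
p(t) = t + t² + t*(-3 + t) (p(t) = (t² + (t - 3)*t) + t = (t² + (-3 + t)*t) + t = (t² + t*(-3 + t)) + t = t + t² + t*(-3 + t))
p(-5)*((219 + F(11))/(-145 - 312)) = (2*(-5)*(-1 - 5))*((219 + (3 - 1*11))/(-145 - 312)) = (2*(-5)*(-6))*((219 + (3 - 11))/(-457)) = 60*((219 - 8)*(-1/457)) = 60*(211*(-1/457)) = 60*(-211/457) = -12660/457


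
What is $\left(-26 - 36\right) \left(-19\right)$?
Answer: $1178$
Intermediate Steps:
$\left(-26 - 36\right) \left(-19\right) = \left(-62\right) \left(-19\right) = 1178$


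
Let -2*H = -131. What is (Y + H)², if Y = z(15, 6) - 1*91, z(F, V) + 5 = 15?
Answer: 961/4 ≈ 240.25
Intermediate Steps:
H = 131/2 (H = -½*(-131) = 131/2 ≈ 65.500)
z(F, V) = 10 (z(F, V) = -5 + 15 = 10)
Y = -81 (Y = 10 - 1*91 = 10 - 91 = -81)
(Y + H)² = (-81 + 131/2)² = (-31/2)² = 961/4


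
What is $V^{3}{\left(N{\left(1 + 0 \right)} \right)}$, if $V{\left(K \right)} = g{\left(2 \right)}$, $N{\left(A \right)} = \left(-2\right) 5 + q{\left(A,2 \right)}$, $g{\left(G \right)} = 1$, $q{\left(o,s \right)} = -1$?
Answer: $1$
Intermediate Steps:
$N{\left(A \right)} = -11$ ($N{\left(A \right)} = \left(-2\right) 5 - 1 = -10 - 1 = -11$)
$V{\left(K \right)} = 1$
$V^{3}{\left(N{\left(1 + 0 \right)} \right)} = 1^{3} = 1$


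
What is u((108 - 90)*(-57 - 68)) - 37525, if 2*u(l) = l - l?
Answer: -37525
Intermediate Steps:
u(l) = 0 (u(l) = (l - l)/2 = (½)*0 = 0)
u((108 - 90)*(-57 - 68)) - 37525 = 0 - 37525 = -37525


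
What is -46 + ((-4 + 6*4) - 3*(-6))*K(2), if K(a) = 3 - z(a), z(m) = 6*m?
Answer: -388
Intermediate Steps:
K(a) = 3 - 6*a
-46 + ((-4 + 6*4) - 3*(-6))*K(2) = -46 + ((-4 + 6*4) - 3*(-6))*(3 - 6*2) = -46 + ((-4 + 24) + 18)*(3 - 12) = -46 + (20 + 18)*(-9) = -46 + 38*(-9) = -46 - 342 = -388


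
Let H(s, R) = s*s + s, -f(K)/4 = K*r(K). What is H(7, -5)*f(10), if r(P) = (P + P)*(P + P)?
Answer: -896000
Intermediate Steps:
r(P) = 4*P² (r(P) = (2*P)*(2*P) = 4*P²)
f(K) = -16*K³ (f(K) = -4*K*4*K² = -16*K³)
H(s, R) = s + s² (H(s, R) = s² + s = s + s²)
H(7, -5)*f(10) = (7*(1 + 7))*(-16*10³) = (7*8)*(-16*1000) = 56*(-16000) = -896000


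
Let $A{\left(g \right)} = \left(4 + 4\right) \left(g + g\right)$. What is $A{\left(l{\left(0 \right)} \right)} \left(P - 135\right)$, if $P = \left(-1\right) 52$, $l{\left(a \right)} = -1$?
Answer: $2992$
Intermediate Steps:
$A{\left(g \right)} = 16 g$ ($A{\left(g \right)} = 8 \cdot 2 g = 16 g$)
$P = -52$
$A{\left(l{\left(0 \right)} \right)} \left(P - 135\right) = 16 \left(-1\right) \left(-52 - 135\right) = \left(-16\right) \left(-187\right) = 2992$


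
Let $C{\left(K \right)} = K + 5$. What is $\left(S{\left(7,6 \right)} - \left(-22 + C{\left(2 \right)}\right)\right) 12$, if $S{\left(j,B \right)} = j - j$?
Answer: $180$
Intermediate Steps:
$C{\left(K \right)} = 5 + K$
$S{\left(j,B \right)} = 0$
$\left(S{\left(7,6 \right)} - \left(-22 + C{\left(2 \right)}\right)\right) 12 = \left(0 + \left(22 - \left(5 + 2\right)\right)\right) 12 = \left(0 + \left(22 - 7\right)\right) 12 = \left(0 + 15\right) 12 = 15 \cdot 12 = 180$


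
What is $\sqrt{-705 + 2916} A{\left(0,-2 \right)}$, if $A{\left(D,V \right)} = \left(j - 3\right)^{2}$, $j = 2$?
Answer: $\sqrt{2211} \approx 47.021$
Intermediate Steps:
$A{\left(D,V \right)} = 1$ ($A{\left(D,V \right)} = \left(2 - 3\right)^{2} = \left(-1\right)^{2} = 1$)
$\sqrt{-705 + 2916} A{\left(0,-2 \right)} = \sqrt{-705 + 2916} \cdot 1 = \sqrt{2211} \cdot 1 = \sqrt{2211}$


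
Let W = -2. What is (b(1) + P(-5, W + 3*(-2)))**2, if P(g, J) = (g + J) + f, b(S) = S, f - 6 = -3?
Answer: 81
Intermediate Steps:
f = 3 (f = 6 - 3 = 3)
P(g, J) = 3 + J + g (P(g, J) = (g + J) + 3 = (J + g) + 3 = 3 + J + g)
(b(1) + P(-5, W + 3*(-2)))**2 = (1 + (3 + (-2 + 3*(-2)) - 5))**2 = (1 + (3 + (-2 - 6) - 5))**2 = (1 + (3 - 8 - 5))**2 = (1 - 10)**2 = (-9)**2 = 81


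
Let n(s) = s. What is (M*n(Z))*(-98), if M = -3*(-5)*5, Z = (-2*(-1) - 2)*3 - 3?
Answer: 22050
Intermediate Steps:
Z = -3 (Z = (2 - 2)*3 - 3 = 0*3 - 3 = 0 - 3 = -3)
M = 75 (M = 15*5 = 75)
(M*n(Z))*(-98) = (75*(-3))*(-98) = -225*(-98) = 22050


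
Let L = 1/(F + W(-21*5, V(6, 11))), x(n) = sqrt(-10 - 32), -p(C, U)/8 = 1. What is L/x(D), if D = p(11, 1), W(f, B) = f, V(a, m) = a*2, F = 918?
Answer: -I*sqrt(42)/34146 ≈ -0.00018979*I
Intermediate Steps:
p(C, U) = -8 (p(C, U) = -8*1 = -8)
V(a, m) = 2*a
D = -8
x(n) = I*sqrt(42) (x(n) = sqrt(-42) = I*sqrt(42))
L = 1/813 (L = 1/(918 - 21*5) = 1/(918 - 105) = 1/813 ≈ 0.0012300)
L/x(D) = 1/(813*((I*sqrt(42)))) = (-I*sqrt(42)/42)/813 = -I*sqrt(42)/34146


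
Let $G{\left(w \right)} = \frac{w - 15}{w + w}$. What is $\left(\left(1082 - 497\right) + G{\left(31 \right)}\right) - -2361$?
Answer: $\frac{91334}{31} \approx 2946.3$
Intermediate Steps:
$G{\left(w \right)} = \frac{-15 + w}{2 w}$
$\left(\left(1082 - 497\right) + G{\left(31 \right)}\right) - -2361 = \left(\left(1082 - 497\right) + \frac{-15 + 31}{2 \cdot 31}\right) - -2361 = \left(585 + \frac{1}{2} \cdot \frac{1}{31} \cdot 16\right) + 2361 = \left(585 + \frac{8}{31}\right) + 2361 = \frac{18143}{31} + 2361 = \frac{91334}{31}$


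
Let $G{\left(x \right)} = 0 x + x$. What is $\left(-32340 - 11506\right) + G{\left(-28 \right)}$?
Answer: $-43874$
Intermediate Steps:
$G{\left(x \right)} = x$ ($G{\left(x \right)} = 0 + x = x$)
$\left(-32340 - 11506\right) + G{\left(-28 \right)} = \left(-32340 - 11506\right) - 28 = -43846 - 28 = -43874$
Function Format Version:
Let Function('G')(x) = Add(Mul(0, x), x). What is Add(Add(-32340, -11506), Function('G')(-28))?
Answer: -43874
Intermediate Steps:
Function('G')(x) = x (Function('G')(x) = Add(0, x) = x)
Add(Add(-32340, -11506), Function('G')(-28)) = Add(Add(-32340, -11506), -28) = Add(-43846, -28) = -43874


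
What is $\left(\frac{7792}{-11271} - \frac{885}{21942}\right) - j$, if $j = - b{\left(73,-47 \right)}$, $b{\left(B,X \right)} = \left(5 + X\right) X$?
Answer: $\frac{18074281547}{9159566} \approx 1973.3$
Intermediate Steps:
$b{\left(B,X \right)} = X \left(5 + X\right)$
$j = -1974$ ($j = - \left(-47\right) \left(5 - 47\right) = - \left(-47\right) \left(-42\right) = \left(-1\right) 1974 = -1974$)
$\left(\frac{7792}{-11271} - \frac{885}{21942}\right) - j = \left(\frac{7792}{-11271} - \frac{885}{21942}\right) - -1974 = \left(7792 \left(- \frac{1}{11271}\right) - \frac{295}{7314}\right) + 1974 = \left(- \frac{7792}{11271} - \frac{295}{7314}\right) + 1974 = - \frac{6701737}{9159566} + 1974 = \frac{18074281547}{9159566}$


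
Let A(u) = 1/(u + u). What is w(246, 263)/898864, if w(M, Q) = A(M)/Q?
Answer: 1/116309406144 ≈ 8.5978e-12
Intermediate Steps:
A(u) = 1/(2*u)
w(M, Q) = 1/(2*M*Q) (w(M, Q) = (1/(2*M))/Q = 1/(2*M*Q))
w(246, 263)/898864 = ((½)/(246*263))/898864 = ((½)*(1/246)*(1/263))*(1/898864) = (1/129396)*(1/898864) = 1/116309406144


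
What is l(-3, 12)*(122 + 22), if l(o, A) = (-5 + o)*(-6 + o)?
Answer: 10368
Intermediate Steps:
l(o, A) = (-6 + o)*(-5 + o)
l(-3, 12)*(122 + 22) = (30 + (-3)**2 - 11*(-3))*(122 + 22) = (30 + 9 + 33)*144 = 72*144 = 10368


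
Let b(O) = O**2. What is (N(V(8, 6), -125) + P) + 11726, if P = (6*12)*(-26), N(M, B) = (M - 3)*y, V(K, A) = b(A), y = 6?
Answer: 10052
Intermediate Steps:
V(K, A) = A**2
N(M, B) = -18 + 6*M (N(M, B) = (M - 3)*6 = (-3 + M)*6 = -18 + 6*M)
P = -1872 (P = 72*(-26) = -1872)
(N(V(8, 6), -125) + P) + 11726 = ((-18 + 6*6**2) - 1872) + 11726 = ((-18 + 6*36) - 1872) + 11726 = ((-18 + 216) - 1872) + 11726 = (198 - 1872) + 11726 = -1674 + 11726 = 10052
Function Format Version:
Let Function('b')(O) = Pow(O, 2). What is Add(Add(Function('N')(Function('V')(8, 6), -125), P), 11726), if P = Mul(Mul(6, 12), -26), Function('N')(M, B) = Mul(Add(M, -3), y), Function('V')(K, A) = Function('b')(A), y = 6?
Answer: 10052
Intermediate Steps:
Function('V')(K, A) = Pow(A, 2)
Function('N')(M, B) = Add(-18, Mul(6, M)) (Function('N')(M, B) = Mul(Add(M, -3), 6) = Mul(Add(-3, M), 6) = Add(-18, Mul(6, M)))
P = -1872 (P = Mul(72, -26) = -1872)
Add(Add(Function('N')(Function('V')(8, 6), -125), P), 11726) = Add(Add(Add(-18, Mul(6, Pow(6, 2))), -1872), 11726) = Add(Add(Add(-18, Mul(6, 36)), -1872), 11726) = Add(Add(Add(-18, 216), -1872), 11726) = Add(Add(198, -1872), 11726) = Add(-1674, 11726) = 10052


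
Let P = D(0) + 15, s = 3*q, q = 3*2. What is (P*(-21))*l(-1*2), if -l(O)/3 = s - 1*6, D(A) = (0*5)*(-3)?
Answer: 11340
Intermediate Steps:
q = 6
D(A) = 0 (D(A) = 0*(-3) = 0)
s = 18 (s = 3*6 = 18)
l(O) = -36 (l(O) = -3*(18 - 1*6) = -3*(18 - 6) = -3*12 = -36)
P = 15 (P = 0 + 15 = 15)
(P*(-21))*l(-1*2) = (15*(-21))*(-36) = -315*(-36) = 11340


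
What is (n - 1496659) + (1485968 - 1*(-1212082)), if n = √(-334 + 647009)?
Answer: 1201391 + 5*√25867 ≈ 1.2022e+6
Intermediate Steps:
n = 5*√25867 (n = √646675 = 5*√25867 ≈ 804.16)
(n - 1496659) + (1485968 - 1*(-1212082)) = (5*√25867 - 1496659) + (1485968 - 1*(-1212082)) = (-1496659 + 5*√25867) + (1485968 + 1212082) = (-1496659 + 5*√25867) + 2698050 = 1201391 + 5*√25867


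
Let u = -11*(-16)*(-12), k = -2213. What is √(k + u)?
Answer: 5*I*√173 ≈ 65.765*I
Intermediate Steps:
u = -2112 (u = 176*(-12) = -2112)
√(k + u) = √(-2213 - 2112) = √(-4325) = 5*I*√173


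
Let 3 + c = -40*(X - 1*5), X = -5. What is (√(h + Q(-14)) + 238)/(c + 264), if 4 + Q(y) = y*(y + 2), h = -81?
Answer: 238/661 + √83/661 ≈ 0.37384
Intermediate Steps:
Q(y) = -4 + y*(2 + y) (Q(y) = -4 + y*(y + 2) = -4 + y*(2 + y))
c = 397 (c = -3 - 40*(-5 - 1*5) = -3 - 40*(-5 - 5) = -3 - 40*(-10) = -3 + 400 = 397)
(√(h + Q(-14)) + 238)/(c + 264) = (√(-81 + (-4 + (-14)² + 2*(-14))) + 238)/(397 + 264) = (√(-81 + (-4 + 196 - 28)) + 238)/661 = (√(-81 + 164) + 238)*(1/661) = (√83 + 238)*(1/661) = (238 + √83)*(1/661) = 238/661 + √83/661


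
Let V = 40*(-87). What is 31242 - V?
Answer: 34722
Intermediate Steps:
V = -3480
31242 - V = 31242 - 1*(-3480) = 31242 + 3480 = 34722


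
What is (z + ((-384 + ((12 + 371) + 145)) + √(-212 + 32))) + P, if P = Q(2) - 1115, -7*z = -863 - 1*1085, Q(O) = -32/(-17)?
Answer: -82209/119 + 6*I*√5 ≈ -690.83 + 13.416*I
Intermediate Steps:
Q(O) = 32/17 (Q(O) = -32*(-1/17) = 32/17)
z = 1948/7 (z = -(-863 - 1*1085)/7 = -(-863 - 1085)/7 = -⅐*(-1948) = 1948/7 ≈ 278.29)
P = -18923/17 (P = 32/17 - 1115 = -18923/17 ≈ -1113.1)
(z + ((-384 + ((12 + 371) + 145)) + √(-212 + 32))) + P = (1948/7 + ((-384 + ((12 + 371) + 145)) + √(-212 + 32))) - 18923/17 = (1948/7 + ((-384 + (383 + 145)) + √(-180))) - 18923/17 = (1948/7 + ((-384 + 528) + 6*I*√5)) - 18923/17 = (1948/7 + (144 + 6*I*√5)) - 18923/17 = (2956/7 + 6*I*√5) - 18923/17 = -82209/119 + 6*I*√5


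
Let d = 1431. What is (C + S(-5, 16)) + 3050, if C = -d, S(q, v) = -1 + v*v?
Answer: 1874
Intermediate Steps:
S(q, v) = -1 + v²
C = -1431 (C = -1*1431 = -1431)
(C + S(-5, 16)) + 3050 = (-1431 + (-1 + 16²)) + 3050 = (-1431 + (-1 + 256)) + 3050 = (-1431 + 255) + 3050 = -1176 + 3050 = 1874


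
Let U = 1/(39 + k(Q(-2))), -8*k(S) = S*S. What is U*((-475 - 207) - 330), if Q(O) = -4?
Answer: -1012/37 ≈ -27.351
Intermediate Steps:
k(S) = -S²/8 (k(S) = -S*S/8 = -S²/8)
U = 1/37 (U = 1/(39 - ⅛*(-4)²) = 1/(39 - ⅛*16) = 1/(39 - 2) = 1/37 ≈ 0.027027)
U*((-475 - 207) - 330) = ((-475 - 207) - 330)/37 = (-682 - 330)/37 = (1/37)*(-1012) = -1012/37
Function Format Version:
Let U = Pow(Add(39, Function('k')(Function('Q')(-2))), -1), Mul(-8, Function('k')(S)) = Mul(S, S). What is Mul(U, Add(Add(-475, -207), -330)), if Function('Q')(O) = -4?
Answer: Rational(-1012, 37) ≈ -27.351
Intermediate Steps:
Function('k')(S) = Mul(Rational(-1, 8), Pow(S, 2)) (Function('k')(S) = Mul(Rational(-1, 8), Mul(S, S)) = Mul(Rational(-1, 8), Pow(S, 2)))
U = Rational(1, 37) (U = Pow(Add(39, Mul(Rational(-1, 8), Pow(-4, 2))), -1) = Pow(Add(39, Mul(Rational(-1, 8), 16)), -1) = Pow(Add(39, -2), -1) = Pow(37, -1) = Rational(1, 37) ≈ 0.027027)
Mul(U, Add(Add(-475, -207), -330)) = Mul(Rational(1, 37), Add(Add(-475, -207), -330)) = Mul(Rational(1, 37), Add(-682, -330)) = Mul(Rational(1, 37), -1012) = Rational(-1012, 37)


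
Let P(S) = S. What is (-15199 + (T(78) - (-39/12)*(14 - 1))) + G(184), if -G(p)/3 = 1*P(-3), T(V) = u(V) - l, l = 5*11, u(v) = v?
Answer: -60499/4 ≈ -15125.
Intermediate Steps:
l = 55
T(V) = -55 + V (T(V) = V - 1*55 = V - 55 = -55 + V)
G(p) = 9 (G(p) = -3*(-3) = 9)
(-15199 + (T(78) - (-39/12)*(14 - 1))) + G(184) = (-15199 + ((-55 + 78) - (-39/12)*(14 - 1))) + 9 = (-15199 + (23 - (-39*1/12)*13)) + 9 = (-15199 + (23 - (-13)*13/4)) + 9 = (-15199 + (23 - 1*(-169/4))) + 9 = (-15199 + (23 + 169/4)) + 9 = (-15199 + 261/4) + 9 = -60535/4 + 9 = -60499/4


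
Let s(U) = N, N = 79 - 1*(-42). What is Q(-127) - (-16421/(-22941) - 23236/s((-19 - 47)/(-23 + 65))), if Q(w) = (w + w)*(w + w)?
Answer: 179618518411/2775861 ≈ 64707.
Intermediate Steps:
N = 121 (N = 79 + 42 = 121)
s(U) = 121
Q(w) = 4*w² (Q(w) = (2*w)*(2*w) = 4*w²)
Q(-127) - (-16421/(-22941) - 23236/s((-19 - 47)/(-23 + 65))) = 4*(-127)² - (-16421/(-22941) - 23236/121) = 4*16129 - (-16421*(-1/22941) - 23236*1/121) = 64516 - (16421/22941 - 23236/121) = 64516 - 1*(-531070135/2775861) = 64516 + 531070135/2775861 = 179618518411/2775861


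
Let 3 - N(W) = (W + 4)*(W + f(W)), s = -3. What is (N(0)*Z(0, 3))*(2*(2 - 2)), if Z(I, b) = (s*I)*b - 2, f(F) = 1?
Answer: 0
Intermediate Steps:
N(W) = 3 - (1 + W)*(4 + W) (N(W) = 3 - (W + 4)*(W + 1) = 3 - (4 + W)*(1 + W) = 3 - (1 + W)*(4 + W))
Z(I, b) = -2 - 3*I*b (Z(I, b) = (-3*I)*b - 2 = -3*I*b - 2 = -2 - 3*I*b)
(N(0)*Z(0, 3))*(2*(2 - 2)) = ((-1 - 1*0² - 5*0)*(-2 - 3*0*3))*(2*(2 - 2)) = ((-1 - 1*0 + 0)*(-2 + 0))*(2*0) = ((-1 + 0 + 0)*(-2))*0 = -1*(-2)*0 = 2*0 = 0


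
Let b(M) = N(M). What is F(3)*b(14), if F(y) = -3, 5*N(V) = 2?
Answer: -6/5 ≈ -1.2000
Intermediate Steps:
N(V) = ⅖ (N(V) = (⅕)*2 = ⅖)
b(M) = ⅖
F(3)*b(14) = -3*⅖ = -6/5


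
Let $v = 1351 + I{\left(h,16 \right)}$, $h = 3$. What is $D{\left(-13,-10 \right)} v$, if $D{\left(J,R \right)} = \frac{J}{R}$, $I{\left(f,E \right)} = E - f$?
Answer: $\frac{8866}{5} \approx 1773.2$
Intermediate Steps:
$v = 1364$ ($v = 1351 + \left(16 - 3\right) = 1351 + 13 = 1364$)
$D{\left(-13,-10 \right)} v = - \frac{13}{-10} \cdot 1364 = \left(-13\right) \left(- \frac{1}{10}\right) 1364 = \frac{13}{10} \cdot 1364 = \frac{8866}{5}$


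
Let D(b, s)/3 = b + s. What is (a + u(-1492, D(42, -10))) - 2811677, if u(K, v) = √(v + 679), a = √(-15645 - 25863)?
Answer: -2811677 + 5*√31 + 6*I*√1153 ≈ -2.8116e+6 + 203.74*I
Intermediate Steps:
a = 6*I*√1153 (a = √(-41508) = 6*I*√1153 ≈ 203.74*I)
D(b, s) = 3*b + 3*s (D(b, s) = 3*(b + s) = 3*b + 3*s)
u(K, v) = √(679 + v)
(a + u(-1492, D(42, -10))) - 2811677 = (6*I*√1153 + √(679 + (3*42 + 3*(-10)))) - 2811677 = (6*I*√1153 + √(679 + (126 - 30))) - 2811677 = (6*I*√1153 + √(679 + 96)) - 2811677 = (6*I*√1153 + √775) - 2811677 = (6*I*√1153 + 5*√31) - 2811677 = (5*√31 + 6*I*√1153) - 2811677 = -2811677 + 5*√31 + 6*I*√1153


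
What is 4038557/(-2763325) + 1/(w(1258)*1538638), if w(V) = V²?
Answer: -9833858460583915099/6728677329699861400 ≈ -1.4615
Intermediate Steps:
4038557/(-2763325) + 1/(w(1258)*1538638) = 4038557/(-2763325) + 1/(1258²*1538638) = 4038557*(-1/2763325) + (1/1538638)/1582564 = -4038557/2763325 + (1/1582564)*(1/1538638) = -4038557/2763325 + 1/2434993107832 = -9833858460583915099/6728677329699861400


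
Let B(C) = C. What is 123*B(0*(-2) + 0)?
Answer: 0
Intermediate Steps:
123*B(0*(-2) + 0) = 123*(0*(-2) + 0) = 123*(0 + 0) = 123*0 = 0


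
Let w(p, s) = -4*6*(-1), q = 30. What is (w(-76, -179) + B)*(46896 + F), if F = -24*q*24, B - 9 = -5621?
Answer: -165494208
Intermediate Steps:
w(p, s) = 24 (w(p, s) = -24*(-1) = 24)
B = -5612 (B = 9 - 5621 = -5612)
F = -17280 (F = -24*30*24 = -720*24 = -17280)
(w(-76, -179) + B)*(46896 + F) = (24 - 5612)*(46896 - 17280) = -5588*29616 = -165494208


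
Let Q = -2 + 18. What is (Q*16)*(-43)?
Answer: -11008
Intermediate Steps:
Q = 16
(Q*16)*(-43) = (16*16)*(-43) = 256*(-43) = -11008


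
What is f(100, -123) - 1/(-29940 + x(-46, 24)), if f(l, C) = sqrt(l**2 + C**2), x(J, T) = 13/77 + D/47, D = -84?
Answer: 3619/108358717 + sqrt(25129) ≈ 158.52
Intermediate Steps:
x(J, T) = -5857/3619 (x(J, T) = 13/77 - 84/47 = -5857/3619)
f(l, C) = sqrt(C**2 + l**2)
f(100, -123) - 1/(-29940 + x(-46, 24)) = sqrt((-123)**2 + 100**2) - 1/(-29940 - 5857/3619) = sqrt(15129 + 10000) - 1/(-108358717/3619) = sqrt(25129) - 1*(-3619/108358717) = sqrt(25129) + 3619/108358717 = 3619/108358717 + sqrt(25129)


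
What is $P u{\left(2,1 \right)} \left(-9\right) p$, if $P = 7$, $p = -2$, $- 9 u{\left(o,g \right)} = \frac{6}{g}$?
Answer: $-84$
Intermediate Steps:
$u{\left(o,g \right)} = - \frac{2}{3 g}$ ($u{\left(o,g \right)} = - \frac{6 \frac{1}{g}}{9} = - \frac{2}{3 g}$)
$P u{\left(2,1 \right)} \left(-9\right) p = 7 \left(- \frac{2}{3 \cdot 1}\right) \left(-9\right) \left(-2\right) = 7 \left(\left(- \frac{2}{3}\right) 1\right) \left(-9\right) \left(-2\right) = 7 \left(- \frac{2}{3}\right) \left(-9\right) \left(-2\right) = \left(- \frac{14}{3}\right) \left(-9\right) \left(-2\right) = 42 \left(-2\right) = -84$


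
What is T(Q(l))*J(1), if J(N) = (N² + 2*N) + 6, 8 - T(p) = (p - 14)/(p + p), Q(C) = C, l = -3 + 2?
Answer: 9/2 ≈ 4.5000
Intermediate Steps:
l = -1
T(p) = 8 - (-14 + p)/(2*p) (T(p) = 8 - (p - 14)/(p + p) = 8 - (-14 + p)/(2*p))
J(N) = 6 + N² + 2*N
T(Q(l))*J(1) = (15/2 + 7/(-1))*(6 + 1² + 2*1) = (15/2 + 7*(-1))*(6 + 1 + 2) = (15/2 - 7)*9 = (½)*9 = 9/2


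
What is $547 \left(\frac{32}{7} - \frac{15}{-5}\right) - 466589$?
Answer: $- \frac{3237132}{7} \approx -4.6245 \cdot 10^{5}$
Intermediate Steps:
$547 \left(\frac{32}{7} - \frac{15}{-5}\right) - 466589 = 547 \left(32 \cdot \frac{1}{7} - -3\right) - 466589 = 547 \left(\frac{32}{7} + 3\right) - 466589 = 547 \cdot \frac{53}{7} - 466589 = \frac{28991}{7} - 466589 = - \frac{3237132}{7}$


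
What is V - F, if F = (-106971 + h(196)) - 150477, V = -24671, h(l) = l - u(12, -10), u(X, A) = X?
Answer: 232593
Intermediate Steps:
h(l) = -12 + l (h(l) = l - 1*12 = l - 12 = -12 + l)
F = -257264 (F = (-106971 + (-12 + 196)) - 150477 = (-106971 + 184) - 150477 = -106787 - 150477 = -257264)
V - F = -24671 - 1*(-257264) = -24671 + 257264 = 232593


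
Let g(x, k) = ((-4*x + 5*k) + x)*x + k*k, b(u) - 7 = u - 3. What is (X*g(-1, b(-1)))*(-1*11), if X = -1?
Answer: -99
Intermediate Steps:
b(u) = 4 + u (b(u) = 7 + (u - 3) = 7 + (-3 + u) = 4 + u)
g(x, k) = k² + x*(-3*x + 5*k) (g(x, k) = (-3*x + 5*k)*x + k² = x*(-3*x + 5*k) + k² = k² + x*(-3*x + 5*k))
(X*g(-1, b(-1)))*(-1*11) = (-((4 - 1)² - 3*(-1)² + 5*(4 - 1)*(-1)))*(-1*11) = -(3² - 3*1 + 5*3*(-1))*(-11) = -(9 - 3 - 15)*(-11) = -1*(-9)*(-11) = 9*(-11) = -99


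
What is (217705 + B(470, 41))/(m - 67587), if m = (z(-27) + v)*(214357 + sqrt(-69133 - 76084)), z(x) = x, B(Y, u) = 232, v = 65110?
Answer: 3040423623062228/194629036300439583849 - 14183993771*I*sqrt(145217)/194629036300439583849 ≈ 1.5622e-5 - 2.7772e-8*I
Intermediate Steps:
m = 13950996631 + 65083*I*sqrt(145217) (m = (-27 + 65110)*(214357 + sqrt(-69133 - 76084)) = 65083*(214357 + sqrt(-145217)) = 65083*(214357 + I*sqrt(145217)) = 13950996631 + 65083*I*sqrt(145217) ≈ 1.3951e+10 + 2.4801e+7*I)
(217705 + B(470, 41))/(m - 67587) = (217705 + 232)/((13950996631 + 65083*I*sqrt(145217)) - 67587) = 217937/(13950929044 + 65083*I*sqrt(145217))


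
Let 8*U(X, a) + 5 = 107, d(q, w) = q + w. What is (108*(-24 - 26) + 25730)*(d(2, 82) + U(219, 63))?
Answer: 3933855/2 ≈ 1.9669e+6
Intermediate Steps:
U(X, a) = 51/4 (U(X, a) = -5/8 + (⅛)*107 = -5/8 + 107/8 = 51/4)
(108*(-24 - 26) + 25730)*(d(2, 82) + U(219, 63)) = (108*(-24 - 26) + 25730)*((2 + 82) + 51/4) = (108*(-50) + 25730)*(84 + 51/4) = (-5400 + 25730)*(387/4) = 20330*(387/4) = 3933855/2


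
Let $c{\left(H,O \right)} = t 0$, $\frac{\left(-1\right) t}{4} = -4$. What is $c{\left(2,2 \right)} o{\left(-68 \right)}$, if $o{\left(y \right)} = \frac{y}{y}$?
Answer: $0$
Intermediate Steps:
$t = 16$ ($t = \left(-4\right) \left(-4\right) = 16$)
$c{\left(H,O \right)} = 0$ ($c{\left(H,O \right)} = 16 \cdot 0 = 0$)
$o{\left(y \right)} = 1$
$c{\left(2,2 \right)} o{\left(-68 \right)} = 0 \cdot 1 = 0$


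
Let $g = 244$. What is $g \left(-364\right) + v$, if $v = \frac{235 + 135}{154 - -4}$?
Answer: $- \frac{7016279}{79} \approx -88814.0$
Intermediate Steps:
$v = \frac{185}{79}$ ($v = \frac{370}{154 + 4} = \frac{370}{158} = 370 \cdot \frac{1}{158} = \frac{185}{79} \approx 2.3418$)
$g \left(-364\right) + v = 244 \left(-364\right) + \frac{185}{79} = -88816 + \frac{185}{79} = - \frac{7016279}{79}$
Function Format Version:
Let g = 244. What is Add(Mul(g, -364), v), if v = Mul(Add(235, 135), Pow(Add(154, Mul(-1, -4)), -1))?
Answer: Rational(-7016279, 79) ≈ -88814.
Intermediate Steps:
v = Rational(185, 79) (v = Mul(370, Pow(Add(154, 4), -1)) = Mul(370, Pow(158, -1)) = Mul(370, Rational(1, 158)) = Rational(185, 79) ≈ 2.3418)
Add(Mul(g, -364), v) = Add(Mul(244, -364), Rational(185, 79)) = Add(-88816, Rational(185, 79)) = Rational(-7016279, 79)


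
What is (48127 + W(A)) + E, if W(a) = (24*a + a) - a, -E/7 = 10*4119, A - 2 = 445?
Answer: -229475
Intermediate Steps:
A = 447 (A = 2 + 445 = 447)
E = -288330 (E = -70*4119 = -7*41190 = -288330)
W(a) = 24*a (W(a) = 25*a - a = 24*a)
(48127 + W(A)) + E = (48127 + 24*447) - 288330 = (48127 + 10728) - 288330 = 58855 - 288330 = -229475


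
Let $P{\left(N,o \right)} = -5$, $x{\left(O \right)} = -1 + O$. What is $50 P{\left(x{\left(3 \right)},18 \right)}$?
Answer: $-250$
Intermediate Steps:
$50 P{\left(x{\left(3 \right)},18 \right)} = 50 \left(-5\right) = -250$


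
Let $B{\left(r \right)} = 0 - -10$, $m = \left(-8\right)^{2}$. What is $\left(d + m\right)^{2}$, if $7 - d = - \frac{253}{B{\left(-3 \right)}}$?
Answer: $\frac{927369}{100} \approx 9273.7$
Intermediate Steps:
$m = 64$
$B{\left(r \right)} = 10$ ($B{\left(r \right)} = 0 + 10 = 10$)
$d = \frac{323}{10}$ ($d = 7 - - \frac{253}{10} = 7 + \frac{253}{10} = \frac{323}{10} \approx 32.3$)
$\left(d + m\right)^{2} = \left(\frac{323}{10} + 64\right)^{2} = \left(\frac{963}{10}\right)^{2} = \frac{927369}{100}$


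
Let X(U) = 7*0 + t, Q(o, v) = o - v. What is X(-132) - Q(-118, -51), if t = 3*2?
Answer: 73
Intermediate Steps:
t = 6
X(U) = 6 (X(U) = 7*0 + 6 = 0 + 6 = 6)
X(-132) - Q(-118, -51) = 6 - (-118 - 1*(-51)) = 6 - (-118 + 51) = 6 - 1*(-67) = 6 + 67 = 73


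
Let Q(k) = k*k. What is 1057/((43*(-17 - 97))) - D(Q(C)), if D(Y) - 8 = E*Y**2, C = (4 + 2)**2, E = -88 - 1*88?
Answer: 1449092022959/4902 ≈ 2.9561e+8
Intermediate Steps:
E = -176 (E = -88 - 88 = -176)
C = 36 (C = 6**2 = 36)
Q(k) = k**2
D(Y) = 8 - 176*Y**2
1057/((43*(-17 - 97))) - D(Q(C)) = 1057/((43*(-17 - 97))) - (8 - 176*(36**2)**2) = 1057/((43*(-114))) - (8 - 176*1296**2) = 1057/(-4902) - (8 - 176*1679616) = 1057*(-1/4902) - (8 - 295612416) = -1057/4902 - 1*(-295612408) = -1057/4902 + 295612408 = 1449092022959/4902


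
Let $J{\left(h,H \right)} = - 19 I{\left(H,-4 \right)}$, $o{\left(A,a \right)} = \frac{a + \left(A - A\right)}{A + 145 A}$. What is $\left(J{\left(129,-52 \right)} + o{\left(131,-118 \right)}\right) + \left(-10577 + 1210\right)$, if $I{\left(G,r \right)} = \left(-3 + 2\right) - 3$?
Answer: $- \frac{88849892}{9563} \approx -9291.0$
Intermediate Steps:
$I{\left(G,r \right)} = -4$ ($I{\left(G,r \right)} = -1 - 3 = -4$)
$o{\left(A,a \right)} = \frac{a}{146 A}$ ($o{\left(A,a \right)} = \frac{a + 0}{146 A} = a \frac{1}{146 A} = \frac{a}{146 A}$)
$J{\left(h,H \right)} = 76$ ($J{\left(h,H \right)} = \left(-19\right) \left(-4\right) = 76$)
$\left(J{\left(129,-52 \right)} + o{\left(131,-118 \right)}\right) + \left(-10577 + 1210\right) = \left(76 + \frac{1}{146} \left(-118\right) \frac{1}{131}\right) + \left(-10577 + 1210\right) = \left(76 + \frac{1}{146} \left(-118\right) \frac{1}{131}\right) - 9367 = \left(76 - \frac{59}{9563}\right) - 9367 = \frac{726729}{9563} - 9367 = - \frac{88849892}{9563}$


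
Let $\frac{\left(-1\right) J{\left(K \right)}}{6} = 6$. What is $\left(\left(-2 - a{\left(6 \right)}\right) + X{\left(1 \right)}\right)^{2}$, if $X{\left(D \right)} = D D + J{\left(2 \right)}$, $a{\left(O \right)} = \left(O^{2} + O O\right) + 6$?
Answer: $13225$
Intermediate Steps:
$a{\left(O \right)} = 6 + 2 O^{2}$ ($a{\left(O \right)} = \left(O^{2} + O^{2}\right) + 6 = 2 O^{2} + 6 = 6 + 2 O^{2}$)
$J{\left(K \right)} = -36$ ($J{\left(K \right)} = \left(-6\right) 6 = -36$)
$X{\left(D \right)} = -36 + D^{2}$ ($X{\left(D \right)} = D D - 36 = D^{2} - 36 = -36 + D^{2}$)
$\left(\left(-2 - a{\left(6 \right)}\right) + X{\left(1 \right)}\right)^{2} = \left(\left(-2 - \left(6 + 2 \cdot 6^{2}\right)\right) - \left(36 - 1^{2}\right)\right)^{2} = \left(\left(-2 - \left(6 + 2 \cdot 36\right)\right) + \left(-36 + 1\right)\right)^{2} = \left(\left(-2 - \left(6 + 72\right)\right) - 35\right)^{2} = \left(\left(-2 - 78\right) - 35\right)^{2} = \left(-80 - 35\right)^{2} = \left(-115\right)^{2} = 13225$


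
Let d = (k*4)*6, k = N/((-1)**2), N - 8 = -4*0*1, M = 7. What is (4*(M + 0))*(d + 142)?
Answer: 9352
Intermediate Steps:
N = 8 (N = 8 - 4*0*1 = 8 + 0*1 = 8 + 0 = 8)
k = 8 (k = 8/((-1)**2) = 8/1 = 8*1 = 8)
d = 192 (d = (8*4)*6 = 32*6 = 192)
(4*(M + 0))*(d + 142) = (4*(7 + 0))*(192 + 142) = (4*7)*334 = 28*334 = 9352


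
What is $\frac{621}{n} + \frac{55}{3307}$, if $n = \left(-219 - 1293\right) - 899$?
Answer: $- \frac{1921042}{7973177} \approx -0.24094$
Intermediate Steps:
$n = -2411$ ($n = -1512 - 899 = -2411$)
$\frac{621}{n} + \frac{55}{3307} = \frac{621}{-2411} + \frac{55}{3307} = 621 \left(- \frac{1}{2411}\right) + 55 \cdot \frac{1}{3307} = - \frac{621}{2411} + \frac{55}{3307} = - \frac{1921042}{7973177}$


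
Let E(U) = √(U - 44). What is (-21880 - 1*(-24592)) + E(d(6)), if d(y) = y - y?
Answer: 2712 + 2*I*√11 ≈ 2712.0 + 6.6332*I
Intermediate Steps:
d(y) = 0
E(U) = √(-44 + U)
(-21880 - 1*(-24592)) + E(d(6)) = (-21880 - 1*(-24592)) + √(-44 + 0) = (-21880 + 24592) + √(-44) = 2712 + 2*I*√11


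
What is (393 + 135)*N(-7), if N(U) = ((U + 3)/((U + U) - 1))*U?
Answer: -4928/5 ≈ -985.60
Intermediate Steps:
N(U) = U*(3 + U)/(-1 + 2*U) (N(U) = ((3 + U)/(2*U - 1))*U = ((3 + U)/(-1 + 2*U))*U = U*(3 + U)/(-1 + 2*U))
(393 + 135)*N(-7) = (393 + 135)*(-7*(3 - 7)/(-1 + 2*(-7))) = 528*(-7*(-4)/(-1 - 14)) = 528*(-7*(-4)/(-15)) = 528*(-7*(-1/15)*(-4)) = 528*(-28/15) = -4928/5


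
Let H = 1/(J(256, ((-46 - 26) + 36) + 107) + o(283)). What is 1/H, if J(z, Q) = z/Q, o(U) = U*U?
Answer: 5686575/71 ≈ 80093.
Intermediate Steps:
o(U) = U²
H = 71/5686575 (H = 1/(256/(((-46 - 26) + 36) + 107) + 283²) = 1/(256/((-72 + 36) + 107) + 80089) = 1/(256/(-36 + 107) + 80089) = 1/(256/71 + 80089) = 1/(5686575/71) = 71/5686575 ≈ 1.2486e-5)
1/H = 1/(71/5686575) = 5686575/71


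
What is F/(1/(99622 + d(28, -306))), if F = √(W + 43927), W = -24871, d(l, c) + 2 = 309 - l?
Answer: 399604*√1191 ≈ 1.3791e+7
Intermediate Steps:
d(l, c) = 307 - l (d(l, c) = -2 + (309 - l) = 307 - l)
F = 4*√1191 (F = √(-24871 + 43927) = √19056 = 4*√1191 ≈ 138.04)
F/(1/(99622 + d(28, -306))) = (4*√1191)/(1/(99622 + (307 - 1*28))) = (4*√1191)/(1/(99622 + (307 - 28))) = (4*√1191)/(1/(99622 + 279)) = (4*√1191)/(1/99901) = (4*√1191)*99901 = 399604*√1191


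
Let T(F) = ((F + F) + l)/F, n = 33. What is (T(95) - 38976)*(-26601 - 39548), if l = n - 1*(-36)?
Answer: 244914092689/95 ≈ 2.5780e+9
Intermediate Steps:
l = 69 (l = 33 - 1*(-36) = 33 + 36 = 69)
T(F) = (69 + 2*F)/F (T(F) = ((F + F) + 69)/F = (2*F + 69)/F = (69 + 2*F)/F)
(T(95) - 38976)*(-26601 - 39548) = ((2 + 69/95) - 38976)*(-26601 - 39548) = ((2 + 69*(1/95)) - 38976)*(-66149) = ((2 + 69/95) - 38976)*(-66149) = (259/95 - 38976)*(-66149) = -3702461/95*(-66149) = 244914092689/95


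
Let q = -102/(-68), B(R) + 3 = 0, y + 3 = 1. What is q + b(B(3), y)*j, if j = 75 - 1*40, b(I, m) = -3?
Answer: -207/2 ≈ -103.50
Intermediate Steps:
y = -2 (y = -3 + 1 = -2)
B(R) = -3 (B(R) = -3 + 0 = -3)
q = 3/2 (q = -102*(-1/68) = 3/2 ≈ 1.5000)
j = 35 (j = 75 - 40 = 35)
q + b(B(3), y)*j = 3/2 - 3*35 = 3/2 - 105 = -207/2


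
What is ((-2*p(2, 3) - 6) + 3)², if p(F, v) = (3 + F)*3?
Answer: 1089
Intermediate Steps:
p(F, v) = 9 + 3*F
((-2*p(2, 3) - 6) + 3)² = ((-2*(9 + 3*2) - 6) + 3)² = ((-2*(9 + 6) - 6) + 3)² = ((-2*15 - 6) + 3)² = ((-30 - 6) + 3)² = (-36 + 3)² = (-33)² = 1089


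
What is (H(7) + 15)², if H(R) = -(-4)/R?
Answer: 11881/49 ≈ 242.47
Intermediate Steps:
H(R) = 4/R
(H(7) + 15)² = (4/7 + 15)² = (109/7)² = 11881/49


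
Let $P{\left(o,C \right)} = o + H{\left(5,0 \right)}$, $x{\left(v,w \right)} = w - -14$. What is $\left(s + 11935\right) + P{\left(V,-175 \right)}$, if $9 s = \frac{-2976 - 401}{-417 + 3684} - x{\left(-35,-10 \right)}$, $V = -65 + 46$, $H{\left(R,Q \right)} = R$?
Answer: $\frac{31863338}{2673} \approx 11920.0$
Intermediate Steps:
$x{\left(v,w \right)} = 14 + w$ ($x{\left(v,w \right)} = w + 14 = 14 + w$)
$V = -19$
$P{\left(o,C \right)} = 5 + o$ ($P{\left(o,C \right)} = o + 5 = 5 + o$)
$s = - \frac{1495}{2673}$ ($s = \frac{\frac{-2976 - 401}{-417 + 3684} - \left(14 - 10\right)}{9} = \frac{- \frac{3377}{3267} - 4}{9} = \frac{\left(-3377\right) \frac{1}{3267} - 4}{9} = \frac{- \frac{307}{297} - 4}{9} = \frac{1}{9} \left(- \frac{1495}{297}\right) = - \frac{1495}{2673} \approx -0.5593$)
$\left(s + 11935\right) + P{\left(V,-175 \right)} = \left(- \frac{1495}{2673} + 11935\right) + \left(5 - 19\right) = \frac{31900760}{2673} - 14 = \frac{31863338}{2673}$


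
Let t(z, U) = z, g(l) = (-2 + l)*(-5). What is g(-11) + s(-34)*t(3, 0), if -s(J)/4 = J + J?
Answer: 881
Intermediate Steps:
g(l) = 10 - 5*l
s(J) = -8*J (s(J) = -4*(J + J) = -8*J)
g(-11) + s(-34)*t(3, 0) = (10 - 5*(-11)) - 8*(-34)*3 = (10 + 55) + 272*3 = 65 + 816 = 881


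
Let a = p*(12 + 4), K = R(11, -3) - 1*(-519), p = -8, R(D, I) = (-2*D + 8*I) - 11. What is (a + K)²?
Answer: 111556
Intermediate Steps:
R(D, I) = -11 - 2*D + 8*I
K = 462 (K = (-11 - 2*11 + 8*(-3)) - 1*(-519) = (-11 - 22 - 24) + 519 = -57 + 519 = 462)
a = -128 (a = -8*(12 + 4) = -8*16 = -128)
(a + K)² = (-128 + 462)² = 334² = 111556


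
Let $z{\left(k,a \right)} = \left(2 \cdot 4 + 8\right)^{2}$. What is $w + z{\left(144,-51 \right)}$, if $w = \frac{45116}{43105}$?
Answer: $\frac{11079996}{43105} \approx 257.05$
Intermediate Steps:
$z{\left(k,a \right)} = 256$ ($z{\left(k,a \right)} = \left(8 + 8\right)^{2} = 16^{2} = 256$)
$w = \frac{45116}{43105}$ ($w = 45116 \cdot \frac{1}{43105} = \frac{45116}{43105} \approx 1.0467$)
$w + z{\left(144,-51 \right)} = \frac{45116}{43105} + 256 = \frac{11079996}{43105}$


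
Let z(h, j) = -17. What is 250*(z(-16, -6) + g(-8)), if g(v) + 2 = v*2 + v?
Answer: -10750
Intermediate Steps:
g(v) = -2 + 3*v (g(v) = -2 + (v*2 + v) = -2 + (2*v + v) = -2 + 3*v)
250*(z(-16, -6) + g(-8)) = 250*(-17 + (-2 + 3*(-8))) = 250*(-17 + (-2 - 24)) = 250*(-17 - 26) = 250*(-43) = -10750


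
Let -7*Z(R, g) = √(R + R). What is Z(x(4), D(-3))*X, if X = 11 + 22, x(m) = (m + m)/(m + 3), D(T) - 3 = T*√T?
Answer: -132*√7/49 ≈ -7.1273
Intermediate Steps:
D(T) = 3 + T^(3/2) (D(T) = 3 + T*√T = 3 + T^(3/2))
x(m) = 2*m/(3 + m) (x(m) = (2*m)/(3 + m) = 2*m/(3 + m))
Z(R, g) = -√2*√R/7 (Z(R, g) = -√(R + R)/7 = -√2*√R/7)
X = 33
Z(x(4), D(-3))*X = -√2*√(2*4/(3 + 4))/7*33 = -√2*√(2*4/7)/7*33 = -√2*√(2*4*(⅐))/7*33 = -√2*√(8/7)/7*33 = -√2*2*√14/7/7*33 = -4*√7/49*33 = -132*√7/49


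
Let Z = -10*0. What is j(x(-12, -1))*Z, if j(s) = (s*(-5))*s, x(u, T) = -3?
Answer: 0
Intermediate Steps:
Z = 0
j(s) = -5*s² (j(s) = (-5*s)*s = -5*s²)
j(x(-12, -1))*Z = -5*(-3)²*0 = -5*9*0 = -45*0 = 0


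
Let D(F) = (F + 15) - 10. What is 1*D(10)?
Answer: 15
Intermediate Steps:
D(F) = 5 + F (D(F) = (15 + F) - 10 = 5 + F)
1*D(10) = 1*(5 + 10) = 1*15 = 15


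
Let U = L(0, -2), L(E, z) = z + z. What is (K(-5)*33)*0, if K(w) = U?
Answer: 0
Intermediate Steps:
L(E, z) = 2*z
U = -4 (U = 2*(-2) = -4)
K(w) = -4
(K(-5)*33)*0 = -4*33*0 = -132*0 = 0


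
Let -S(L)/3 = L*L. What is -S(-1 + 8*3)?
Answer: 1587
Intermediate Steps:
S(L) = -3*L² (S(L) = -3*L*L = -3*L²)
-S(-1 + 8*3) = -(-3)*(-1 + 8*3)² = -(-3)*(-1 + 24)² = -(-3)*23² = -(-3)*529 = -1*(-1587) = 1587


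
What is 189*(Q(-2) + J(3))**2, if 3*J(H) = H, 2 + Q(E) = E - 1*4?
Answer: 9261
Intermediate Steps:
Q(E) = -6 + E (Q(E) = -2 + (E - 1*4) = -2 + (E - 4) = -2 + (-4 + E) = -6 + E)
J(H) = H/3
189*(Q(-2) + J(3))**2 = 189*((-6 - 2) + (1/3)*3)**2 = 189*(-8 + 1)**2 = 189*(-7)**2 = 189*49 = 9261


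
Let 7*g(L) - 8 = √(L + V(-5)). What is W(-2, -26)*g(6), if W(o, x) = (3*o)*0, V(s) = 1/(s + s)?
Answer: 0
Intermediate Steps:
V(s) = 1/(2*s)
W(o, x) = 0
g(L) = 8/7 + √(-⅒ + L)/7 (g(L) = 8/7 + √(L + (½)/(-5))/7 = 8/7 + √(L + (½)*(-⅕))/7 = 8/7 + √(L - ⅒)/7 = 8/7 + √(-⅒ + L)/7)
W(-2, -26)*g(6) = 0*(8/7 + √(-10 + 100*6)/70) = 0*(8/7 + √(-10 + 600)/70) = 0*(8/7 + √590/70) = 0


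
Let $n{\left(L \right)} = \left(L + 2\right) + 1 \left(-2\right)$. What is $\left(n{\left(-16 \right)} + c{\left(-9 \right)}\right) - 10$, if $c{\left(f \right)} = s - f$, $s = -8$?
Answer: $-25$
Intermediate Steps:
$n{\left(L \right)} = L$ ($n{\left(L \right)} = \left(2 + L\right) - 2 = L$)
$c{\left(f \right)} = -8 - f$
$\left(n{\left(-16 \right)} + c{\left(-9 \right)}\right) - 10 = \left(-16 - -1\right) - 10 = \left(-16 + \left(-8 + 9\right)\right) - 10 = \left(-16 + 1\right) - 10 = -15 - 10 = -25$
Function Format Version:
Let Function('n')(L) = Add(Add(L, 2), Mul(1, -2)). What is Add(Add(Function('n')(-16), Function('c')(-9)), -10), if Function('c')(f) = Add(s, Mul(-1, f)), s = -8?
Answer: -25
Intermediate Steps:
Function('n')(L) = L (Function('n')(L) = Add(Add(2, L), -2) = L)
Function('c')(f) = Add(-8, Mul(-1, f))
Add(Add(Function('n')(-16), Function('c')(-9)), -10) = Add(Add(-16, Add(-8, Mul(-1, -9))), -10) = Add(Add(-16, Add(-8, 9)), -10) = Add(Add(-16, 1), -10) = Add(-15, -10) = -25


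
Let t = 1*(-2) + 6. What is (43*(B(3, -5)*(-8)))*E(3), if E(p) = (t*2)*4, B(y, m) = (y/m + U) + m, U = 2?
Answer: 198144/5 ≈ 39629.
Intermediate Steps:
t = 4 (t = -2 + 6 = 4)
B(y, m) = 2 + m + y/m (B(y, m) = (y/m + 2) + m = (2 + y/m) + m = 2 + m + y/m)
E(p) = 32 (E(p) = (4*2)*4 = 8*4 = 32)
(43*(B(3, -5)*(-8)))*E(3) = (43*((2 - 5 + 3/(-5))*(-8)))*32 = (43*((2 - 5 + 3*(-⅕))*(-8)))*32 = (43*((2 - 5 - ⅗)*(-8)))*32 = (43*(-18/5*(-8)))*32 = (43*(144/5))*32 = (6192/5)*32 = 198144/5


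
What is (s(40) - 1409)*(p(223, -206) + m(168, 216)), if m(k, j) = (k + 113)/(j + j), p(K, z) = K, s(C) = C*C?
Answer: 18453847/432 ≈ 42717.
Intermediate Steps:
s(C) = C**2
m(k, j) = (113 + k)/(2*j) (m(k, j) = (113 + k)/((2*j)) = (113 + k)*(1/(2*j)) = (113 + k)/(2*j))
(s(40) - 1409)*(p(223, -206) + m(168, 216)) = (40**2 - 1409)*(223 + (1/2)*(113 + 168)/216) = (1600 - 1409)*(223 + (1/2)*(1/216)*281) = 191*(223 + 281/432) = 191*(96617/432) = 18453847/432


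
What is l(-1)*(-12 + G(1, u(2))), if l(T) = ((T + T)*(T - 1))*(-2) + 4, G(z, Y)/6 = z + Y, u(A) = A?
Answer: -24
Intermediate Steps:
G(z, Y) = 6*Y + 6*z (G(z, Y) = 6*(z + Y) = 6*(Y + z) = 6*Y + 6*z)
l(T) = 4 - 4*T*(-1 + T) (l(T) = ((2*T)*(-1 + T))*(-2) + 4 = (2*T*(-1 + T))*(-2) + 4 = -4*T*(-1 + T) + 4 = 4 - 4*T*(-1 + T))
l(-1)*(-12 + G(1, u(2))) = (4 - 4*(-1)**2 + 4*(-1))*(-12 + (6*2 + 6*1)) = (4 - 4*1 - 4)*(-12 + (12 + 6)) = (4 - 4 - 4)*(-12 + 18) = -4*6 = -24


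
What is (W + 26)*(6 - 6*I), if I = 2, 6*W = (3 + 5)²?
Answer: -220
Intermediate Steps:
W = 32/3 (W = (3 + 5)²/6 = (⅙)*8² = (⅙)*64 = 32/3 ≈ 10.667)
(W + 26)*(6 - 6*I) = (32/3 + 26)*(6 - 6*2) = 110*(6 - 12)/3 = (110/3)*(-6) = -220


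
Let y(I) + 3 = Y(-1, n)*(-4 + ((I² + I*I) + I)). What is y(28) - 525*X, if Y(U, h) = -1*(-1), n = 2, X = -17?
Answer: 10514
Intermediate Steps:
Y(U, h) = 1
y(I) = -7 + I + 2*I² (y(I) = -3 + 1*(-4 + ((I² + I*I) + I)) = -3 + 1*(-4 + ((I² + I²) + I)) = -3 + 1*(-4 + (2*I² + I)) = -3 + 1*(-4 + (I + 2*I²)) = -3 + 1*(-4 + I + 2*I²) = -3 + (-4 + I + 2*I²) = -7 + I + 2*I²)
y(28) - 525*X = (-7 + 28 + 2*28²) - 525*(-17) = (-7 + 28 + 2*784) + 8925 = (-7 + 28 + 1568) + 8925 = 1589 + 8925 = 10514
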